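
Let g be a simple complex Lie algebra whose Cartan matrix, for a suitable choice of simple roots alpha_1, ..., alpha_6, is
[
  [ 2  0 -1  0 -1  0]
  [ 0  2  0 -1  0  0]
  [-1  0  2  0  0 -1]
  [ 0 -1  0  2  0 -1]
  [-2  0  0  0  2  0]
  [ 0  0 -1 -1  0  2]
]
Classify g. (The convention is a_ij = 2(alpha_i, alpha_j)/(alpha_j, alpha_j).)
C_6 (sp(12))

The matrix has rank 6 with 2's on the diagonal. Reading the off-diagonal entries as Dynkin edges (a single edge where a_ij = a_ji = -1; a double or triple edge where a_ij * a_ji = 2 or 3), the diagram is a chain of 6 nodes with a double edge at one end; the terminal node there is the unique long simple root (C_6). One simple-root ordering that puts it in standard form is (alpha_2, alpha_4, alpha_6, alpha_3, alpha_1, alpha_5). So the algebra is type C_6, i.e. sp(12).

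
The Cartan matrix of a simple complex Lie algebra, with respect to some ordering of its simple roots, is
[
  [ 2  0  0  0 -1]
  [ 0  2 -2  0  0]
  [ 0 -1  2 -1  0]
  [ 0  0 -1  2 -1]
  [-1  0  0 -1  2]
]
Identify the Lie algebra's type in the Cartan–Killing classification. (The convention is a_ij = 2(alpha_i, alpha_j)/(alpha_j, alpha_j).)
The matrix has rank 5 with 2's on the diagonal. Reading the off-diagonal entries as Dynkin edges (a single edge where a_ij = a_ji = -1; a double or triple edge where a_ij * a_ji = 2 or 3), the diagram is a chain of 5 nodes with a double edge at one end; the terminal node there is the unique long simple root (C_5). One simple-root ordering that puts it in standard form is (alpha_1, alpha_5, alpha_4, alpha_3, alpha_2). So the algebra is type C_5, i.e. sp(10).

C_5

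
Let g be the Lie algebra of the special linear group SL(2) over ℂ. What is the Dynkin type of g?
A_1

This is sl(2), which has dimension 2^2 - 1 = 3 and rank 2 - 1 = 1 (a Cartan subalgebra is the diagonal traceless matrices). In the classification of classical Lie algebras, the special linear algebra sl(n+1) has type A_n; here n = 1, so the Dynkin diagram is a chain of 1 nodes with single edges (A_1). Hence the type is A_1.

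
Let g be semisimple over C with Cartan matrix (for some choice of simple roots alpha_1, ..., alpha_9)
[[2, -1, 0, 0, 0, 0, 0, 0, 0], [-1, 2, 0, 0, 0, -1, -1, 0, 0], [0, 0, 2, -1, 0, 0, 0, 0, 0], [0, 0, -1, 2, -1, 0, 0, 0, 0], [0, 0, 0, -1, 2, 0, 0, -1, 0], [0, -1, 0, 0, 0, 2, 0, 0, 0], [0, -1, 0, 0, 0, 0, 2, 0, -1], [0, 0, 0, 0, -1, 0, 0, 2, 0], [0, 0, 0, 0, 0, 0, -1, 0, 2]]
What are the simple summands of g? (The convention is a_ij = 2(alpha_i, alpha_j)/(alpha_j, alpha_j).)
The diagram associated to this matrix has two connected components: the simple roots {alpha_3, alpha_4, alpha_5, alpha_8} form a chain of 4 nodes with single edges (A_4), and {alpha_1, alpha_2, alpha_6, alpha_7, alpha_9} form a chain of 3 nodes with a fork of two nodes at one end (D_5). A semisimple Lie algebra decomposes uniquely as the direct sum of simple ideals, one per connected component of its Dynkin diagram, so g ≅ A_4 ⊕ D_5 (dimension 24 + 45 = 69).

A_4 ⊕ D_5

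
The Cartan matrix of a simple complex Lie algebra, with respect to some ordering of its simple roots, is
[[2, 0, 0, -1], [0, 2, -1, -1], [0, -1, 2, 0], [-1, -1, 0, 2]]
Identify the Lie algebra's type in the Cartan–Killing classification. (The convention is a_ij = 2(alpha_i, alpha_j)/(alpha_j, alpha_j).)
A_4 (sl(5))

The matrix has rank 4 with 2's on the diagonal. Reading the off-diagonal entries as Dynkin edges (a single edge where a_ij = a_ji = -1; a double or triple edge where a_ij * a_ji = 2 or 3), the diagram is a chain of 4 nodes with single edges (A_4). One simple-root ordering that puts it in standard form is (alpha_1, alpha_4, alpha_2, alpha_3). So the algebra is type A_4, i.e. sl(5).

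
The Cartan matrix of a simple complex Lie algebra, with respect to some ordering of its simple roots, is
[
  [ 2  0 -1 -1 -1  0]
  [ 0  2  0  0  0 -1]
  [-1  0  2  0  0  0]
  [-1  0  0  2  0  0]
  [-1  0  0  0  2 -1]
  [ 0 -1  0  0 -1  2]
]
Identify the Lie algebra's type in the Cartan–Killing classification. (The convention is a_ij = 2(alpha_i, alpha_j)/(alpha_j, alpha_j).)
The matrix has rank 6 with 2's on the diagonal. Reading the off-diagonal entries as Dynkin edges (a single edge where a_ij = a_ji = -1; a double or triple edge where a_ij * a_ji = 2 or 3), the diagram is a chain of 4 nodes with a fork of two nodes at one end (D_6). One simple-root ordering that puts it in standard form is (alpha_2, alpha_6, alpha_5, alpha_1, alpha_3, alpha_4). So the algebra is type D_6, i.e. so(12).

D_6 (so(12))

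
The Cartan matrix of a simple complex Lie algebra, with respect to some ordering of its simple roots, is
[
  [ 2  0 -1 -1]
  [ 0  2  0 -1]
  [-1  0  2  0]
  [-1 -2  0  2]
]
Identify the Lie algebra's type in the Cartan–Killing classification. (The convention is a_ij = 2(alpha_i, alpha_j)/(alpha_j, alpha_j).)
The matrix has rank 4 with 2's on the diagonal. Reading the off-diagonal entries as Dynkin edges (a single edge where a_ij = a_ji = -1; a double or triple edge where a_ij * a_ji = 2 or 3), the diagram is a chain of 4 nodes with a double edge at one end; the terminal node there is the unique short simple root (B_4). One simple-root ordering that puts it in standard form is (alpha_3, alpha_1, alpha_4, alpha_2). So the algebra is type B_4, i.e. so(9).

B4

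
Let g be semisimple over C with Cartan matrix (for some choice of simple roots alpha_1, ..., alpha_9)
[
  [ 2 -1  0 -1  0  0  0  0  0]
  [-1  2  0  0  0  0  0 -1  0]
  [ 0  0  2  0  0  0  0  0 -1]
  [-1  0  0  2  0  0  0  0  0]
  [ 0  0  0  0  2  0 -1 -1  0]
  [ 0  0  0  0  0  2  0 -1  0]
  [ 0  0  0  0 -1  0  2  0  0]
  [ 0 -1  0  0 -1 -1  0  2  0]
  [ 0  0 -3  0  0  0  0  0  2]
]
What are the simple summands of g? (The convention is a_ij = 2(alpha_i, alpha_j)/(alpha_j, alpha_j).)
The diagram associated to this matrix has two connected components: the simple roots {alpha_1, alpha_2, alpha_4, alpha_5, alpha_6, alpha_7, alpha_8} form a chain of 6 nodes with one extra node attached to the third node from one end (E_7), and {alpha_3, alpha_9} form two nodes joined by a triple edge (G_2). A semisimple Lie algebra decomposes uniquely as the direct sum of simple ideals, one per connected component of its Dynkin diagram, so g ≅ E_7 ⊕ G_2 (dimension 133 + 14 = 147).

E_7 ⊕ G_2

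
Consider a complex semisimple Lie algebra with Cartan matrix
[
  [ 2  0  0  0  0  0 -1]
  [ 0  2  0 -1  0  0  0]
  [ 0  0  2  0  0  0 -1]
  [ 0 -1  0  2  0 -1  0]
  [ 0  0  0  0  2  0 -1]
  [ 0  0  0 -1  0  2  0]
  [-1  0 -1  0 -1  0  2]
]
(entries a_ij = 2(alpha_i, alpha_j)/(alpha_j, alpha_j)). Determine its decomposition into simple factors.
A3 + D4

The diagram associated to this matrix has two connected components: the simple roots {alpha_2, alpha_4, alpha_6} form a chain of 3 nodes with single edges (A_3), and {alpha_1, alpha_3, alpha_5, alpha_7} form a chain of 2 nodes with a fork of two nodes at one end (D_4). A semisimple Lie algebra decomposes uniquely as the direct sum of simple ideals, one per connected component of its Dynkin diagram, so g ≅ A_3 ⊕ D_4 (dimension 15 + 28 = 43).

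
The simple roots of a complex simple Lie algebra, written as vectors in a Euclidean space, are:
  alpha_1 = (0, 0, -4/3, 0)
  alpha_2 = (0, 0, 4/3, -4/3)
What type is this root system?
B2

Compute the Cartan integers a_ij = 2(alpha_i, alpha_j)/(alpha_j, alpha_j); the resulting 2x2 Cartan matrix is
[[2, -1], [-2, 2]].
The roots have two lengths (squared-length ratio 2:1); the short ones are alpha_{1}. The associated Dynkin diagram is a chain of 2 nodes with a double edge at one end; the terminal node there is the unique short simple root (B_2), so the type is B_2 (the algebra so(5)).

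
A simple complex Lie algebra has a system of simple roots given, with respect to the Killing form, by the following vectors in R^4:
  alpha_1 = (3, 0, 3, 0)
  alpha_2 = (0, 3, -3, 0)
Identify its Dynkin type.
Compute the Cartan integers a_ij = 2(alpha_i, alpha_j)/(alpha_j, alpha_j); the resulting 2x2 Cartan matrix is
[[2, -1], [-1, 2]].
All simple roots have the same length, so the diagram is simply laced. The associated Dynkin diagram is a chain of 2 nodes with single edges (A_2), so the type is A_2 (the algebra sl(3)).

A_2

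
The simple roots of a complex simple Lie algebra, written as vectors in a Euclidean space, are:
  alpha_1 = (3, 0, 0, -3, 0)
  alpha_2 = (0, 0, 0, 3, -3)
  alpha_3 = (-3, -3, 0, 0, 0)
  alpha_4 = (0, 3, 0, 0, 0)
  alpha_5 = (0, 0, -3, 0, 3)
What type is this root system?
Compute the Cartan integers a_ij = 2(alpha_i, alpha_j)/(alpha_j, alpha_j); the resulting 5x5 Cartan matrix is
[[2, -1, -1, 0, 0], [-1, 2, 0, 0, -1], [-1, 0, 2, -2, 0], [0, 0, -1, 2, 0], [0, -1, 0, 0, 2]].
The roots have two lengths (squared-length ratio 2:1); the short ones are alpha_{4}. The associated Dynkin diagram is a chain of 5 nodes with a double edge at one end; the terminal node there is the unique short simple root (B_5), so the type is B_5 (the algebra so(11)).

type B_5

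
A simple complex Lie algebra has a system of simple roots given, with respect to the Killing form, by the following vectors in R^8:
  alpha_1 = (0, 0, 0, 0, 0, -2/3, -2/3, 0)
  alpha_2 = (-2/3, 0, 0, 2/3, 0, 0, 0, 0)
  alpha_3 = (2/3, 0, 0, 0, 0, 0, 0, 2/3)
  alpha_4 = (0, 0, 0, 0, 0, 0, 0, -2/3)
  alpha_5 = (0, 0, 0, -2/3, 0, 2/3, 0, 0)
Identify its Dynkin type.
B5

Compute the Cartan integers a_ij = 2(alpha_i, alpha_j)/(alpha_j, alpha_j); the resulting 5x5 Cartan matrix is
[[2, 0, 0, 0, -1], [0, 2, -1, 0, -1], [0, -1, 2, -2, 0], [0, 0, -1, 2, 0], [-1, -1, 0, 0, 2]].
The roots have two lengths (squared-length ratio 2:1); the short ones are alpha_{4}. The associated Dynkin diagram is a chain of 5 nodes with a double edge at one end; the terminal node there is the unique short simple root (B_5), so the type is B_5 (the algebra so(11)).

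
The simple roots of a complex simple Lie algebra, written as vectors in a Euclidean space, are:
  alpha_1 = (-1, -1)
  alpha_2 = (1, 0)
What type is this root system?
B_2

Compute the Cartan integers a_ij = 2(alpha_i, alpha_j)/(alpha_j, alpha_j); the resulting 2x2 Cartan matrix is
[[2, -2], [-1, 2]].
The roots have two lengths (squared-length ratio 2:1); the short ones are alpha_{2}. The associated Dynkin diagram is a chain of 2 nodes with a double edge at one end; the terminal node there is the unique short simple root (B_2), so the type is B_2 (the algebra so(5)).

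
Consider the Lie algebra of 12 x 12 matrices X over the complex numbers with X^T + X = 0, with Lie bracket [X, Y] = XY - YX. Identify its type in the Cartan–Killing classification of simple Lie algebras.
D6

This is so(12) with 12 even, which has dimension 12(12-1)/2 = 66 and rank 12/2 = 6. In the classification of classical Lie algebras, the orthogonal algebra so(2n) in an even number of variables has type D_n; here n = 6, so the Dynkin diagram is a chain of 4 nodes with a fork of two nodes at one end (D_6). Hence the type is D_6.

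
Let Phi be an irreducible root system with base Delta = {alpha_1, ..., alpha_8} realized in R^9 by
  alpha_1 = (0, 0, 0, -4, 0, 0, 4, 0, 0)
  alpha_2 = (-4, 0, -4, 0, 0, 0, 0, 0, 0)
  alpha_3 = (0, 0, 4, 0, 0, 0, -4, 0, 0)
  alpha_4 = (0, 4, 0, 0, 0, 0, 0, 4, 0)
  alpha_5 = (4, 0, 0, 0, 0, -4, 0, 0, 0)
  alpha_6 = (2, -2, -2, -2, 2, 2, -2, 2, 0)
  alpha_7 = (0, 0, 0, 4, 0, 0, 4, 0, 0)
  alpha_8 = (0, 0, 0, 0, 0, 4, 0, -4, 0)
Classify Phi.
Compute the Cartan integers a_ij = 2(alpha_i, alpha_j)/(alpha_j, alpha_j); the resulting 8x8 Cartan matrix is
[[2, 0, -1, 0, 0, 0, 0, 0], [0, 2, -1, 0, -1, 0, 0, 0], [-1, -1, 2, 0, 0, 0, -1, 0], [0, 0, 0, 2, 0, 0, 0, -1], [0, -1, 0, 0, 2, 0, 0, -1], [0, 0, 0, 0, 0, 2, -1, 0], [0, 0, -1, 0, 0, -1, 2, 0], [0, 0, 0, -1, -1, 0, 0, 2]].
All simple roots have the same length, so the diagram is simply laced. The associated Dynkin diagram is a chain of 7 nodes with one extra node attached to the third node from one end (E_8), so the type is E_8.

E8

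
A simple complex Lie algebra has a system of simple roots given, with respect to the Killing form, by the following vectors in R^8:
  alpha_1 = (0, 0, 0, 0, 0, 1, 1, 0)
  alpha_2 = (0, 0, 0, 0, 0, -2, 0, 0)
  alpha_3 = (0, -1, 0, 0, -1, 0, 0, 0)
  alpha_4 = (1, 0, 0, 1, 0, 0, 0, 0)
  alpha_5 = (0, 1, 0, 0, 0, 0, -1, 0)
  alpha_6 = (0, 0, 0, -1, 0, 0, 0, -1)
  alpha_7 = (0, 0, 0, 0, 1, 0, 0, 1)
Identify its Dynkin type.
Compute the Cartan integers a_ij = 2(alpha_i, alpha_j)/(alpha_j, alpha_j); the resulting 7x7 Cartan matrix is
[[2, -1, 0, 0, -1, 0, 0], [-2, 2, 0, 0, 0, 0, 0], [0, 0, 2, 0, -1, 0, -1], [0, 0, 0, 2, 0, -1, 0], [-1, 0, -1, 0, 2, 0, 0], [0, 0, 0, -1, 0, 2, -1], [0, 0, -1, 0, 0, -1, 2]].
The roots have two lengths (squared-length ratio 2:1); the short ones are alpha_{1,3,4,5,6,7}. The associated Dynkin diagram is a chain of 7 nodes with a double edge at one end; the terminal node there is the unique long simple root (C_7), so the type is C_7 (the algebra sp(14)).

C_7 (sp(14))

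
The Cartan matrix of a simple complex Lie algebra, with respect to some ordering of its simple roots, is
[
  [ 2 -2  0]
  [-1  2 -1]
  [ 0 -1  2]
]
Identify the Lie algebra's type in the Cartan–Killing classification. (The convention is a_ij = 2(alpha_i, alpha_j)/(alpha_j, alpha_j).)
type C_3

The matrix has rank 3 with 2's on the diagonal. Reading the off-diagonal entries as Dynkin edges (a single edge where a_ij = a_ji = -1; a double or triple edge where a_ij * a_ji = 2 or 3), the diagram is a chain of 3 nodes with a double edge at one end; the terminal node there is the unique long simple root (C_3). One simple-root ordering that puts it in standard form is (alpha_3, alpha_2, alpha_1). So the algebra is type C_3, i.e. sp(6).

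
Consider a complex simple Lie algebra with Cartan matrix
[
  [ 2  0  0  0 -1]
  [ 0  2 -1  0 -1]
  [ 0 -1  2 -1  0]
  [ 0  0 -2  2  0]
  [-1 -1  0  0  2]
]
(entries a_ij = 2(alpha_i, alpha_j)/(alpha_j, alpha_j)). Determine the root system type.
type C_5

The matrix has rank 5 with 2's on the diagonal. Reading the off-diagonal entries as Dynkin edges (a single edge where a_ij = a_ji = -1; a double or triple edge where a_ij * a_ji = 2 or 3), the diagram is a chain of 5 nodes with a double edge at one end; the terminal node there is the unique long simple root (C_5). One simple-root ordering that puts it in standard form is (alpha_1, alpha_5, alpha_2, alpha_3, alpha_4). So the algebra is type C_5, i.e. sp(10).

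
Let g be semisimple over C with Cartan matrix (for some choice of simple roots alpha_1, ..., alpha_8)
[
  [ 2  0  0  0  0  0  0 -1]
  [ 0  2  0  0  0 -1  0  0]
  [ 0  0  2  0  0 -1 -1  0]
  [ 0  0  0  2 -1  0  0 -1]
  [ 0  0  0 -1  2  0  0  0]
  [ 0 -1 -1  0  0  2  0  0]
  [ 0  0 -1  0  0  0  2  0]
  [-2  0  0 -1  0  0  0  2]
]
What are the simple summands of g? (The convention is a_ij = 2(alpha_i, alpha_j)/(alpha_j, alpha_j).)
type A_4 + type B_4

The diagram associated to this matrix has two connected components: the simple roots {alpha_2, alpha_3, alpha_6, alpha_7} form a chain of 4 nodes with single edges (A_4), and {alpha_1, alpha_4, alpha_5, alpha_8} form a chain of 4 nodes with a double edge at one end; the terminal node there is the unique short simple root (B_4). A semisimple Lie algebra decomposes uniquely as the direct sum of simple ideals, one per connected component of its Dynkin diagram, so g ≅ A_4 ⊕ B_4 (dimension 24 + 36 = 60).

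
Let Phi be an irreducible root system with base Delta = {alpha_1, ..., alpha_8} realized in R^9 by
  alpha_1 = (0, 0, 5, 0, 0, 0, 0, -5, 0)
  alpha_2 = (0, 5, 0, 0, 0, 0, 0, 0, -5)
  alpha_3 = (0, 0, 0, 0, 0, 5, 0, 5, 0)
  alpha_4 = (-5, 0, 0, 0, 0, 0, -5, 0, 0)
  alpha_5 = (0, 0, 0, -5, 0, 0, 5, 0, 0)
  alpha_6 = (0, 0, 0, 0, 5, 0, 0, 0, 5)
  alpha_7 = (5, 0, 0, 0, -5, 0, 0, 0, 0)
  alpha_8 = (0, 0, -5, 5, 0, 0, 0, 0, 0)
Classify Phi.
Compute the Cartan integers a_ij = 2(alpha_i, alpha_j)/(alpha_j, alpha_j); the resulting 8x8 Cartan matrix is
[[2, 0, -1, 0, 0, 0, 0, -1], [0, 2, 0, 0, 0, -1, 0, 0], [-1, 0, 2, 0, 0, 0, 0, 0], [0, 0, 0, 2, -1, 0, -1, 0], [0, 0, 0, -1, 2, 0, 0, -1], [0, -1, 0, 0, 0, 2, -1, 0], [0, 0, 0, -1, 0, -1, 2, 0], [-1, 0, 0, 0, -1, 0, 0, 2]].
All simple roots have the same length, so the diagram is simply laced. The associated Dynkin diagram is a chain of 8 nodes with single edges (A_8), so the type is A_8 (the algebra sl(9)).

A8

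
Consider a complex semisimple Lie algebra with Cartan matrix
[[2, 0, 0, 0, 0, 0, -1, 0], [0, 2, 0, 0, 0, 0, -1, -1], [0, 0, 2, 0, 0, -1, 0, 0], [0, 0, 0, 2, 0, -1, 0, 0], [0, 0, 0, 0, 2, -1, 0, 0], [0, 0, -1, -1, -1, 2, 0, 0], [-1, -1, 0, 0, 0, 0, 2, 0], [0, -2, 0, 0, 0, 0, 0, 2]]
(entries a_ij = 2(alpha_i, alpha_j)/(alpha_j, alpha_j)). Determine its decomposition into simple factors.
type C_4 + type D_4

The diagram associated to this matrix has two connected components: the simple roots {alpha_1, alpha_2, alpha_7, alpha_8} form a chain of 4 nodes with a double edge at one end; the terminal node there is the unique long simple root (C_4), and {alpha_3, alpha_4, alpha_5, alpha_6} form a chain of 2 nodes with a fork of two nodes at one end (D_4). A semisimple Lie algebra decomposes uniquely as the direct sum of simple ideals, one per connected component of its Dynkin diagram, so g ≅ C_4 ⊕ D_4 (dimension 36 + 28 = 64).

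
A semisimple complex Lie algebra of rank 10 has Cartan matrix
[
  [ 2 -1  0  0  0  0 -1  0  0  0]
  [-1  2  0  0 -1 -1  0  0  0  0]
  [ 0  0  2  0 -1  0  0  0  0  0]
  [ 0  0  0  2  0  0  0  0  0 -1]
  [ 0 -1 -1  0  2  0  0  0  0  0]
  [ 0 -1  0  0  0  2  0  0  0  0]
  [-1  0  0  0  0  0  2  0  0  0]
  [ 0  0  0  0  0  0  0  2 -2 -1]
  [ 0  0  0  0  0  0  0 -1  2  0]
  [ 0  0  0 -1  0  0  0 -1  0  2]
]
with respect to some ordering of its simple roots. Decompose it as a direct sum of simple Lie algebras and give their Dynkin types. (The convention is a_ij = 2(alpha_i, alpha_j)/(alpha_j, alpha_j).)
type B_4 + type E_6

The diagram associated to this matrix has two connected components: the simple roots {alpha_4, alpha_8, alpha_9, alpha_10} form a chain of 4 nodes with a double edge at one end; the terminal node there is the unique short simple root (B_4), and {alpha_1, alpha_2, alpha_3, alpha_5, alpha_6, alpha_7} form a chain of 5 nodes with one extra node attached to the third node from one end (E_6). A semisimple Lie algebra decomposes uniquely as the direct sum of simple ideals, one per connected component of its Dynkin diagram, so g ≅ B_4 ⊕ E_6 (dimension 36 + 78 = 114).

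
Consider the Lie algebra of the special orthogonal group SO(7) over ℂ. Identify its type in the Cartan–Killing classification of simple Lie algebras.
This is so(7) with 7 odd, which has dimension 7(7-1)/2 = 21 and rank (7-1)/2 = 3. In the classification of classical Lie algebras, the orthogonal algebra so(2n+1) in an odd number of variables has type B_n; here n = 3, so the Dynkin diagram is a chain of 3 nodes with a double edge at one end; the terminal node there is the unique short simple root (B_3). Hence the type is B_3.

B_3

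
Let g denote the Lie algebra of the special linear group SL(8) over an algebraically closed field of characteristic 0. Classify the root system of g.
type A_7

This is sl(8), which has dimension 8^2 - 1 = 63 and rank 8 - 1 = 7 (a Cartan subalgebra is the diagonal traceless matrices). In the classification of classical Lie algebras, the special linear algebra sl(n+1) has type A_n; here n = 7, so the Dynkin diagram is a chain of 7 nodes with single edges (A_7). Hence the type is A_7.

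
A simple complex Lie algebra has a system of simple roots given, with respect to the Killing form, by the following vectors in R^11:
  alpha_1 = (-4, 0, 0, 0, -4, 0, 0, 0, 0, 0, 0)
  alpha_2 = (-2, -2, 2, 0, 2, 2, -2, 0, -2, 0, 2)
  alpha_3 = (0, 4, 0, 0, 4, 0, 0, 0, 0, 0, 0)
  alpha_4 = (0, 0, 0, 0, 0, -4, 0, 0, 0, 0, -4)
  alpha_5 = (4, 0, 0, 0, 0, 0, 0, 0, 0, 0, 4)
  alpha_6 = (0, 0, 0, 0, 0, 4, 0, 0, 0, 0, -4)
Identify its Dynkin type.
Compute the Cartan integers a_ij = 2(alpha_i, alpha_j)/(alpha_j, alpha_j); the resulting 6x6 Cartan matrix is
[[2, 0, -1, 0, -1, 0], [0, 2, 0, -1, 0, 0], [-1, 0, 2, 0, 0, 0], [0, -1, 0, 2, -1, 0], [-1, 0, 0, -1, 2, -1], [0, 0, 0, 0, -1, 2]].
All simple roots have the same length, so the diagram is simply laced. The associated Dynkin diagram is a chain of 5 nodes with one extra node attached to the third node from one end (E_6), so the type is E_6.

type E_6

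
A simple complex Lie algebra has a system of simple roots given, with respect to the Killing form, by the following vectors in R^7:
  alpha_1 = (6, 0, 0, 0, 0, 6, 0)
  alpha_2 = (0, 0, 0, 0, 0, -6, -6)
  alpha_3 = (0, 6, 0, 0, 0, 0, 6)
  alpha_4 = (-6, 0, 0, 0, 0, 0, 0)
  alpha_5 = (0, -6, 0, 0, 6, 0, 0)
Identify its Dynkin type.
B5

Compute the Cartan integers a_ij = 2(alpha_i, alpha_j)/(alpha_j, alpha_j); the resulting 5x5 Cartan matrix is
[[2, -1, 0, -2, 0], [-1, 2, -1, 0, 0], [0, -1, 2, 0, -1], [-1, 0, 0, 2, 0], [0, 0, -1, 0, 2]].
The roots have two lengths (squared-length ratio 2:1); the short ones are alpha_{4}. The associated Dynkin diagram is a chain of 5 nodes with a double edge at one end; the terminal node there is the unique short simple root (B_5), so the type is B_5 (the algebra so(11)).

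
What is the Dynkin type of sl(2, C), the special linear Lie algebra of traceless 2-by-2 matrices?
type A_1

This is sl(2), which has dimension 2^2 - 1 = 3 and rank 2 - 1 = 1 (a Cartan subalgebra is the diagonal traceless matrices). In the classification of classical Lie algebras, the special linear algebra sl(n+1) has type A_n; here n = 1, so the Dynkin diagram is a chain of 1 nodes with single edges (A_1). Hence the type is A_1.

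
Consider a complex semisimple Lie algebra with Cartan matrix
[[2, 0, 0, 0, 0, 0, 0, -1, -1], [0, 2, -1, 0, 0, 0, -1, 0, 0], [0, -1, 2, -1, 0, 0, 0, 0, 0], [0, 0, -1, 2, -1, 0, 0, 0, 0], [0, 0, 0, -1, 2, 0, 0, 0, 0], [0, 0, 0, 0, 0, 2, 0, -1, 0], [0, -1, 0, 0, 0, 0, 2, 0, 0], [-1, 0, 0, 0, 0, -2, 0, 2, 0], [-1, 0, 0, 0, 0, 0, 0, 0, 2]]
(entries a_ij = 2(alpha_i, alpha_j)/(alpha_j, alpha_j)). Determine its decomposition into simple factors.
The diagram associated to this matrix has two connected components: the simple roots {alpha_2, alpha_3, alpha_4, alpha_5, alpha_7} form a chain of 5 nodes with single edges (A_5), and {alpha_1, alpha_6, alpha_8, alpha_9} form a chain of 4 nodes with a double edge at one end; the terminal node there is the unique short simple root (B_4). A semisimple Lie algebra decomposes uniquely as the direct sum of simple ideals, one per connected component of its Dynkin diagram, so g ≅ A_5 ⊕ B_4 (dimension 35 + 36 = 71).

type A_5 + type B_4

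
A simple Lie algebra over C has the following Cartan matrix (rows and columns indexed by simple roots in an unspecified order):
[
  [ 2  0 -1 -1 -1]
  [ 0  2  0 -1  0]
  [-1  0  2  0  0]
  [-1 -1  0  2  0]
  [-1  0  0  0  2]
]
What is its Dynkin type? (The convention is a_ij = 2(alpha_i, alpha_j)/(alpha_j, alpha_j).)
The matrix has rank 5 with 2's on the diagonal. Reading the off-diagonal entries as Dynkin edges (a single edge where a_ij = a_ji = -1; a double or triple edge where a_ij * a_ji = 2 or 3), the diagram is a chain of 3 nodes with a fork of two nodes at one end (D_5). One simple-root ordering that puts it in standard form is (alpha_2, alpha_4, alpha_1, alpha_3, alpha_5). So the algebra is type D_5, i.e. so(10).

D_5 (so(10))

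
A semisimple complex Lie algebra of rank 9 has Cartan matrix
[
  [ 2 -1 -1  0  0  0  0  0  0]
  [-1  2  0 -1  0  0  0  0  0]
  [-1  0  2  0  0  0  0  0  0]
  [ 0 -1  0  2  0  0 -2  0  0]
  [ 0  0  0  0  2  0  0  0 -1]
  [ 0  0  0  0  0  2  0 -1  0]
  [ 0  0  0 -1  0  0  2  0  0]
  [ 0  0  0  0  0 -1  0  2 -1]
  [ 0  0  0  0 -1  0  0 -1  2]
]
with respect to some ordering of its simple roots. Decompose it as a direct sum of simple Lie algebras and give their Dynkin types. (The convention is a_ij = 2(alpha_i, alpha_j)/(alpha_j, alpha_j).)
The diagram associated to this matrix has two connected components: the simple roots {alpha_5, alpha_6, alpha_8, alpha_9} form a chain of 4 nodes with single edges (A_4), and {alpha_1, alpha_2, alpha_3, alpha_4, alpha_7} form a chain of 5 nodes with a double edge at one end; the terminal node there is the unique short simple root (B_5). A semisimple Lie algebra decomposes uniquely as the direct sum of simple ideals, one per connected component of its Dynkin diagram, so g ≅ A_4 ⊕ B_5 (dimension 24 + 55 = 79).

A_4 (sl(5)) ⊕ B_5 (so(11))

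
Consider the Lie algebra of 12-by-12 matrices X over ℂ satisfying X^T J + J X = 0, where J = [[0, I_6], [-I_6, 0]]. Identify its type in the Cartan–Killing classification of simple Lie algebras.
C6

This is sp(12), which has dimension 12(12+1)/2 = 78 and rank 12/2 = 6. In the classification of classical Lie algebras, the symplectic algebra sp(2n) has type C_n; here n = 6, so the Dynkin diagram is a chain of 6 nodes with a double edge at one end; the terminal node there is the unique long simple root (C_6). Hence the type is C_6.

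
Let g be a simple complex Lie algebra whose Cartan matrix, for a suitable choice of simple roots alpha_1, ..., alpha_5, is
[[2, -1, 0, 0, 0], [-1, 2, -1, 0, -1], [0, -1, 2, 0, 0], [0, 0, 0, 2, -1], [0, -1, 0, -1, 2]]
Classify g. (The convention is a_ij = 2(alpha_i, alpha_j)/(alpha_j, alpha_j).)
The matrix has rank 5 with 2's on the diagonal. Reading the off-diagonal entries as Dynkin edges (a single edge where a_ij = a_ji = -1; a double or triple edge where a_ij * a_ji = 2 or 3), the diagram is a chain of 3 nodes with a fork of two nodes at one end (D_5). One simple-root ordering that puts it in standard form is (alpha_4, alpha_5, alpha_2, alpha_3, alpha_1). So the algebra is type D_5, i.e. so(10).

D_5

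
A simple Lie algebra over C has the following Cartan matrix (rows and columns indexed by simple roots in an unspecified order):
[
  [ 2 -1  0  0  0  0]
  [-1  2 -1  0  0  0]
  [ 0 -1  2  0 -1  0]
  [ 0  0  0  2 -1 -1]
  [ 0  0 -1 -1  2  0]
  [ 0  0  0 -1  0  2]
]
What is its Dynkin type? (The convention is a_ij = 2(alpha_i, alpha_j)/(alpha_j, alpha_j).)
A6

The matrix has rank 6 with 2's on the diagonal. Reading the off-diagonal entries as Dynkin edges (a single edge where a_ij = a_ji = -1; a double or triple edge where a_ij * a_ji = 2 or 3), the diagram is a chain of 6 nodes with single edges (A_6). One simple-root ordering that puts it in standard form is (alpha_6, alpha_4, alpha_5, alpha_3, alpha_2, alpha_1). So the algebra is type A_6, i.e. sl(7).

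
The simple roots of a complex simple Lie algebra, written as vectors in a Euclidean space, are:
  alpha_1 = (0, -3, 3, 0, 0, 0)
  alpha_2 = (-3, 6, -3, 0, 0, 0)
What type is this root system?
Compute the Cartan integers a_ij = 2(alpha_i, alpha_j)/(alpha_j, alpha_j); the resulting 2x2 Cartan matrix is
[[2, -1], [-3, 2]].
The roots have two lengths (squared-length ratio 3:1); the short ones are alpha_{1}. The associated Dynkin diagram is two nodes joined by a triple edge (G_2), so the type is G_2.

G2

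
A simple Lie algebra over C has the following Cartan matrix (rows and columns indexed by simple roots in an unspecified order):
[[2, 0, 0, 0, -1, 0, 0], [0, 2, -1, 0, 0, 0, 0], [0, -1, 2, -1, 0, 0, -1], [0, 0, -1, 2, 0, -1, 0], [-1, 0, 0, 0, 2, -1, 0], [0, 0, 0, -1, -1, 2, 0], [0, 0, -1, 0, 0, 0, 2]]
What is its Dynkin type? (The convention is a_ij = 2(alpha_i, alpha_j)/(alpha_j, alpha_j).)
D_7 (so(14))

The matrix has rank 7 with 2's on the diagonal. Reading the off-diagonal entries as Dynkin edges (a single edge where a_ij = a_ji = -1; a double or triple edge where a_ij * a_ji = 2 or 3), the diagram is a chain of 5 nodes with a fork of two nodes at one end (D_7). One simple-root ordering that puts it in standard form is (alpha_1, alpha_5, alpha_6, alpha_4, alpha_3, alpha_2, alpha_7). So the algebra is type D_7, i.e. so(14).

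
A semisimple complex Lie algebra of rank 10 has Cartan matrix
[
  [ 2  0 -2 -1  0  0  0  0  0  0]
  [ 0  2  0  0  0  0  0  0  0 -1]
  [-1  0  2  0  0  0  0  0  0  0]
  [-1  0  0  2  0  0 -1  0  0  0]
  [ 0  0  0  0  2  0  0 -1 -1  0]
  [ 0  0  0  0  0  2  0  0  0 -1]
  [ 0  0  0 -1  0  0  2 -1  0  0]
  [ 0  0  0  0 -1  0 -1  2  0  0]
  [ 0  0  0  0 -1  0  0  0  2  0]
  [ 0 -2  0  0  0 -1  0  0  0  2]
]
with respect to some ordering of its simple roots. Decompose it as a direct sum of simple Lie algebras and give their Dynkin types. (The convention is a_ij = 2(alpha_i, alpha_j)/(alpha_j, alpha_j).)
The diagram associated to this matrix has two connected components: the simple roots {alpha_2, alpha_6, alpha_10} form a chain of 3 nodes with a double edge at one end; the terminal node there is the unique short simple root (B_3), and {alpha_1, alpha_3, alpha_4, alpha_5, alpha_7, alpha_8, alpha_9} form a chain of 7 nodes with a double edge at one end; the terminal node there is the unique short simple root (B_7). A semisimple Lie algebra decomposes uniquely as the direct sum of simple ideals, one per connected component of its Dynkin diagram, so g ≅ B_3 ⊕ B_7 (dimension 21 + 105 = 126).

B3 + B7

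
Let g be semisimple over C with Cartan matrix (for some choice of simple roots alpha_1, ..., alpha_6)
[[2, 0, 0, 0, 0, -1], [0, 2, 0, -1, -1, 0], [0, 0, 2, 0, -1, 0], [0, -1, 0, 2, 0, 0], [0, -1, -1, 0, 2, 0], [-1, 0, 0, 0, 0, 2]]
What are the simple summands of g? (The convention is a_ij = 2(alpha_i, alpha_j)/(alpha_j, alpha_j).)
type A_2 ⊕ type A_4

The diagram associated to this matrix has two connected components: the simple roots {alpha_1, alpha_6} form a chain of 2 nodes with single edges (A_2), and {alpha_2, alpha_3, alpha_4, alpha_5} form a chain of 4 nodes with single edges (A_4). A semisimple Lie algebra decomposes uniquely as the direct sum of simple ideals, one per connected component of its Dynkin diagram, so g ≅ A_2 ⊕ A_4 (dimension 8 + 24 = 32).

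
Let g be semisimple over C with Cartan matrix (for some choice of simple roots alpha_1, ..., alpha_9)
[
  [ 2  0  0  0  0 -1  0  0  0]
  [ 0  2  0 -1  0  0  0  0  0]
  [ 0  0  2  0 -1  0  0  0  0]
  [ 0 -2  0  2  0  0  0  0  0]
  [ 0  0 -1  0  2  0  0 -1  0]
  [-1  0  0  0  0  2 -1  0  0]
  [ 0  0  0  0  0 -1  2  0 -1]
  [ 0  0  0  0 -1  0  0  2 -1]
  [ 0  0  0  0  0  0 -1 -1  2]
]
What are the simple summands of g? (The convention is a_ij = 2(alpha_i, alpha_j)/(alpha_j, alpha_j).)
The diagram associated to this matrix has two connected components: the simple roots {alpha_1, alpha_3, alpha_5, alpha_6, alpha_7, alpha_8, alpha_9} form a chain of 7 nodes with single edges (A_7), and {alpha_2, alpha_4} form a chain of 2 nodes with a double edge at one end; the terminal node there is the unique short simple root (B_2). A semisimple Lie algebra decomposes uniquely as the direct sum of simple ideals, one per connected component of its Dynkin diagram, so g ≅ A_7 ⊕ B_2 (dimension 63 + 10 = 73).

A_7 + B_2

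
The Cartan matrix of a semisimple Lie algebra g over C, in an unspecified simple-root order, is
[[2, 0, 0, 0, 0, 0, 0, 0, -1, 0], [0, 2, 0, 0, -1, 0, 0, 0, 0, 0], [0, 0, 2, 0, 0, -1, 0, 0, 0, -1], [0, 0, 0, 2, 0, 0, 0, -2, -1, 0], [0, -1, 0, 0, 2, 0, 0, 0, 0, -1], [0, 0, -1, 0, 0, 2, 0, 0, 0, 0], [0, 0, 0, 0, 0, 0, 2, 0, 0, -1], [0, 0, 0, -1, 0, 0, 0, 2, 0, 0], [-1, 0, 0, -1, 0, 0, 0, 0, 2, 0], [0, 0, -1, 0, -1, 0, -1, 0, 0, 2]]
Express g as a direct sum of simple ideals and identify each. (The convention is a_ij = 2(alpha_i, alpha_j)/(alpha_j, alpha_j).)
B_4 + E_6

The diagram associated to this matrix has two connected components: the simple roots {alpha_1, alpha_4, alpha_8, alpha_9} form a chain of 4 nodes with a double edge at one end; the terminal node there is the unique short simple root (B_4), and {alpha_2, alpha_3, alpha_5, alpha_6, alpha_7, alpha_10} form a chain of 5 nodes with one extra node attached to the third node from one end (E_6). A semisimple Lie algebra decomposes uniquely as the direct sum of simple ideals, one per connected component of its Dynkin diagram, so g ≅ B_4 ⊕ E_6 (dimension 36 + 78 = 114).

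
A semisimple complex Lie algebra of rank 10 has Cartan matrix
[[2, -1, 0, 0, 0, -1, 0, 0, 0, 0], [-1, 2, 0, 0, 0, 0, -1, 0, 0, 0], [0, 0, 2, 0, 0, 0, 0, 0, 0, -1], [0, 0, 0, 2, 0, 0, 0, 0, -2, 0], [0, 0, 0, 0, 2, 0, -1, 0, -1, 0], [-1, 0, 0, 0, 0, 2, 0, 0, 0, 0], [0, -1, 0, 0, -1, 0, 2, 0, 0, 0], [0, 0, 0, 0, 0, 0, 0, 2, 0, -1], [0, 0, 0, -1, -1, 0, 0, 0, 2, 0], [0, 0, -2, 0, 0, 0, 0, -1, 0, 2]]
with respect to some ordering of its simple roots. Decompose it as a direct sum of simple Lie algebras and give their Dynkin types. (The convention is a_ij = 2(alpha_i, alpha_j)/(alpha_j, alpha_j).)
B_3 (so(7)) ⊕ C_7 (sp(14))

The diagram associated to this matrix has two connected components: the simple roots {alpha_3, alpha_8, alpha_10} form a chain of 3 nodes with a double edge at one end; the terminal node there is the unique short simple root (B_3), and {alpha_1, alpha_2, alpha_4, alpha_5, alpha_6, alpha_7, alpha_9} form a chain of 7 nodes with a double edge at one end; the terminal node there is the unique long simple root (C_7). A semisimple Lie algebra decomposes uniquely as the direct sum of simple ideals, one per connected component of its Dynkin diagram, so g ≅ B_3 ⊕ C_7 (dimension 21 + 105 = 126).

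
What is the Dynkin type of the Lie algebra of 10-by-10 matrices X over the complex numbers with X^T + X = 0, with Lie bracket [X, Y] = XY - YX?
This is so(10) with 10 even, which has dimension 10(10-1)/2 = 45 and rank 10/2 = 5. In the classification of classical Lie algebras, the orthogonal algebra so(2n) in an even number of variables has type D_n; here n = 5, so the Dynkin diagram is a chain of 3 nodes with a fork of two nodes at one end (D_5). Hence the type is D_5.

D_5 (so(10))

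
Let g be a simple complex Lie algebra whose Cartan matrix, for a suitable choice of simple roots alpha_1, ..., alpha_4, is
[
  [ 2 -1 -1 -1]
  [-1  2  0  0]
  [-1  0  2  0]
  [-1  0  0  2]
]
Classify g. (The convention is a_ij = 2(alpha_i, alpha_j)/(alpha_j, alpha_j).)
D_4 (so(8))

The matrix has rank 4 with 2's on the diagonal. Reading the off-diagonal entries as Dynkin edges (a single edge where a_ij = a_ji = -1; a double or triple edge where a_ij * a_ji = 2 or 3), the diagram is a chain of 2 nodes with a fork of two nodes at one end (D_4). One simple-root ordering that puts it in standard form is (alpha_4, alpha_1, alpha_2, alpha_3). So the algebra is type D_4, i.e. so(8).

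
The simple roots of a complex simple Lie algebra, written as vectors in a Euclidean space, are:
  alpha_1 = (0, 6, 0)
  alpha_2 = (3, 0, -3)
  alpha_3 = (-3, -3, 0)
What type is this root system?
Compute the Cartan integers a_ij = 2(alpha_i, alpha_j)/(alpha_j, alpha_j); the resulting 3x3 Cartan matrix is
[[2, 0, -2], [0, 2, -1], [-1, -1, 2]].
The roots have two lengths (squared-length ratio 2:1); the short ones are alpha_{2,3}. The associated Dynkin diagram is a chain of 3 nodes with a double edge at one end; the terminal node there is the unique long simple root (C_3), so the type is C_3 (the algebra sp(6)).

C3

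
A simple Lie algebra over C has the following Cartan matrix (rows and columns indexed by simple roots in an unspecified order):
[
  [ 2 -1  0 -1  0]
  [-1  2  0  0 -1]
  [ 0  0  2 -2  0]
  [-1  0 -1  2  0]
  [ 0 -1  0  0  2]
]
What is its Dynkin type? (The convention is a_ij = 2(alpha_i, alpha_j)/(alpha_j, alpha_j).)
The matrix has rank 5 with 2's on the diagonal. Reading the off-diagonal entries as Dynkin edges (a single edge where a_ij = a_ji = -1; a double or triple edge where a_ij * a_ji = 2 or 3), the diagram is a chain of 5 nodes with a double edge at one end; the terminal node there is the unique long simple root (C_5). One simple-root ordering that puts it in standard form is (alpha_5, alpha_2, alpha_1, alpha_4, alpha_3). So the algebra is type C_5, i.e. sp(10).

C5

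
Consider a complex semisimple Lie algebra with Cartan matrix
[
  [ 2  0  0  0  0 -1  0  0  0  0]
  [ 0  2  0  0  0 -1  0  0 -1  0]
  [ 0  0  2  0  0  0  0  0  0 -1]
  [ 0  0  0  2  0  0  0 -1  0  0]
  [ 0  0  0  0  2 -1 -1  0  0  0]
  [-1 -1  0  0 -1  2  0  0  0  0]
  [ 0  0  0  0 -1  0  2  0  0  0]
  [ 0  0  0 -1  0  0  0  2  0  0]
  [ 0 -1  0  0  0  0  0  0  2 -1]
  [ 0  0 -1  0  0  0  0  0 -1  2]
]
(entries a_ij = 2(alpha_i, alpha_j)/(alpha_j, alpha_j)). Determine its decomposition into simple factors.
A2 ⊕ E8

The diagram associated to this matrix has two connected components: the simple roots {alpha_4, alpha_8} form a chain of 2 nodes with single edges (A_2), and {alpha_1, alpha_2, alpha_3, alpha_5, alpha_6, alpha_7, alpha_9, alpha_10} form a chain of 7 nodes with one extra node attached to the third node from one end (E_8). A semisimple Lie algebra decomposes uniquely as the direct sum of simple ideals, one per connected component of its Dynkin diagram, so g ≅ A_2 ⊕ E_8 (dimension 8 + 248 = 256).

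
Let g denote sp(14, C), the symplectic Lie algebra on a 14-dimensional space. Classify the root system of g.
C7

This is sp(14), which has dimension 14(14+1)/2 = 105 and rank 14/2 = 7. In the classification of classical Lie algebras, the symplectic algebra sp(2n) has type C_n; here n = 7, so the Dynkin diagram is a chain of 7 nodes with a double edge at one end; the terminal node there is the unique long simple root (C_7). Hence the type is C_7.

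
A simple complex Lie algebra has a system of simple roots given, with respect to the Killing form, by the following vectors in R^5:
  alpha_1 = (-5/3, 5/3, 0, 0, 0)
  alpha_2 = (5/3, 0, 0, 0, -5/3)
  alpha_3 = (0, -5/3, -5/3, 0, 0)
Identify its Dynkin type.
type A_3

Compute the Cartan integers a_ij = 2(alpha_i, alpha_j)/(alpha_j, alpha_j); the resulting 3x3 Cartan matrix is
[[2, -1, -1], [-1, 2, 0], [-1, 0, 2]].
All simple roots have the same length, so the diagram is simply laced. The associated Dynkin diagram is a chain of 3 nodes with single edges (A_3), so the type is A_3 (the algebra sl(4)).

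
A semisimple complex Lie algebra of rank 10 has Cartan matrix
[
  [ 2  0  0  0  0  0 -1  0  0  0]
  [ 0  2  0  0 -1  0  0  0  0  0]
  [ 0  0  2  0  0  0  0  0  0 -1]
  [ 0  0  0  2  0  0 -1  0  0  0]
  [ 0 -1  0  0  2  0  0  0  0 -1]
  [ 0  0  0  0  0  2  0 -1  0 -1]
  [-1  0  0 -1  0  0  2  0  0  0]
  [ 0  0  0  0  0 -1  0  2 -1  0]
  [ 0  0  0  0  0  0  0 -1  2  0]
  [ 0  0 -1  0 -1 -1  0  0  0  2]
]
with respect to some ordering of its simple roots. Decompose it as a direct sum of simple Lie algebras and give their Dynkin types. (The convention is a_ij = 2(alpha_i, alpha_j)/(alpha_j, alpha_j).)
The diagram associated to this matrix has two connected components: the simple roots {alpha_1, alpha_4, alpha_7} form a chain of 3 nodes with single edges (A_3), and {alpha_2, alpha_3, alpha_5, alpha_6, alpha_8, alpha_9, alpha_10} form a chain of 6 nodes with one extra node attached to the third node from one end (E_7). A semisimple Lie algebra decomposes uniquely as the direct sum of simple ideals, one per connected component of its Dynkin diagram, so g ≅ A_3 ⊕ E_7 (dimension 15 + 133 = 148).

A_3 (sl(4)) + E_7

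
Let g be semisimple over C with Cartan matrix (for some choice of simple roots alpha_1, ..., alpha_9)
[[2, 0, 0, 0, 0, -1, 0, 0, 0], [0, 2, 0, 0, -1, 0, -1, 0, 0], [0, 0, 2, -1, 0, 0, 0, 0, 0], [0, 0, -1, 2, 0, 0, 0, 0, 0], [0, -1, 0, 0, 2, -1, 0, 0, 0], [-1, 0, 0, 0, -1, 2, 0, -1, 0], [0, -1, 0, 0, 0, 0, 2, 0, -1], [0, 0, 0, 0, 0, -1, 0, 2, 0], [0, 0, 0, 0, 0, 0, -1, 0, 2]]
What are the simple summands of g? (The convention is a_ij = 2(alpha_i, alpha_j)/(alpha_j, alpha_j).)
The diagram associated to this matrix has two connected components: the simple roots {alpha_3, alpha_4} form a chain of 2 nodes with single edges (A_2), and {alpha_1, alpha_2, alpha_5, alpha_6, alpha_7, alpha_8, alpha_9} form a chain of 5 nodes with a fork of two nodes at one end (D_7). A semisimple Lie algebra decomposes uniquely as the direct sum of simple ideals, one per connected component of its Dynkin diagram, so g ≅ A_2 ⊕ D_7 (dimension 8 + 91 = 99).

A_2 ⊕ D_7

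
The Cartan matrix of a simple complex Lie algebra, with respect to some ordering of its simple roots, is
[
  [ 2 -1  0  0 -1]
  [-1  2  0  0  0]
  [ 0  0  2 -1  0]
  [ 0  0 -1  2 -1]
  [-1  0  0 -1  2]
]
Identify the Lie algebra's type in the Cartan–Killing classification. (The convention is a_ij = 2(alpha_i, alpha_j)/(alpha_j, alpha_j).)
A_5

The matrix has rank 5 with 2's on the diagonal. Reading the off-diagonal entries as Dynkin edges (a single edge where a_ij = a_ji = -1; a double or triple edge where a_ij * a_ji = 2 or 3), the diagram is a chain of 5 nodes with single edges (A_5). One simple-root ordering that puts it in standard form is (alpha_2, alpha_1, alpha_5, alpha_4, alpha_3). So the algebra is type A_5, i.e. sl(6).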